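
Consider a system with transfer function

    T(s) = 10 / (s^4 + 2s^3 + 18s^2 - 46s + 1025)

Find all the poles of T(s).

The poles are the roots of the denominator s^4 + 2s^3 + 18s^2 - 46s + 1025 = 0.
No real roots exist; factor into two real quadratics: (s^2 - 6s + 25)(s^2 + 8s + 41) = 0.
Each quadratic gives a conjugate pair via the quadratic formula.

s = 3 + 4j, 3 - 4j, -4 + 5j, -4 - 5j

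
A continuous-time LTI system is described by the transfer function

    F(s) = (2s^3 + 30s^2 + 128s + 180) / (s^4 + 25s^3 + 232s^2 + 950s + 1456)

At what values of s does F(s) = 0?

Set the numerator to zero: 2s^3 + 30s^2 + 128s + 180 = 0, i.e. 2·(s^3 + 15s^2 + 64s + 90) = 0.
Factoring: (s^2 + 6s + 10)(s + 9) = 0.

s = -3 + j, -3 - j, -9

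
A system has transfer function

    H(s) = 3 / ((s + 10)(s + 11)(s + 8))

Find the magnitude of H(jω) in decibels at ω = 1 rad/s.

Substitute s = j1: numerator = 3, denominator = 851 + j277.
|H(j1)| = |3| / |851 + j277| = 3 / 894.95 ≈ 0.003352.
In decibels: 20·log₁₀(0.003352) ≈ -49.5 dB.

|H(j1)|_dB ≈ -49.5 dB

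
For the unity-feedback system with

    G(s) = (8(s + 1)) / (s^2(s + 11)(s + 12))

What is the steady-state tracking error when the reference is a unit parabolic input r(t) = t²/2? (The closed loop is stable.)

G(s) has 2 poles at the origin.
This is a Type 2 system. Ka = lim_{s→0} s^2·G(s) = 8/132 = 2/33.
e_ss = 1/Ka = 1/(2/33) = 33/2 ≈ 16.50.

e_ss = 16.50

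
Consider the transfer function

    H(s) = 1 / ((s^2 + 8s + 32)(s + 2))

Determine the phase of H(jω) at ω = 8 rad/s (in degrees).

∠H(j8) ≈ 167.5°

At s = j8: numerator = 1, denominator = -576 - j128.
∠H = ∠num − ∠den = 0° − (-167.47°) = 167.5°.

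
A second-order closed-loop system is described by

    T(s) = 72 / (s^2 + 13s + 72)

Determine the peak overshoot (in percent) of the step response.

%OS ≈ 2.37%

Comparing s^2 + 13s + 72 to s^2 + 2ζωₙs + ωₙ²: ωₙ = √72 ≈ 8.485 rad/s and ζ = 13/(2·√72) ≈ 0.7660.
%OS = 100·exp(−πζ/√(1−ζ²)) = 100·exp(−π·0.7660/√(1−0.7660²)) ≈ 2.37%.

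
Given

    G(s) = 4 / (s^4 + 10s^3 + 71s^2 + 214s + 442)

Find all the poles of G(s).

s = -3 + 5j, -3 - 5j, -2 + 3j, -2 - 3j

The poles are the roots of the denominator s^4 + 10s^3 + 71s^2 + 214s + 442 = 0.
No real roots exist; factor into two real quadratics: (s^2 + 6s + 34)(s^2 + 4s + 13) = 0.
Each quadratic gives a conjugate pair via the quadratic formula.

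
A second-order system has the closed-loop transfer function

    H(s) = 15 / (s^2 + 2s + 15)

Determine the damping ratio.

ζ ≈ 0.2582

Compare the denominator to the standard form s^2 + 2ζωₙs + ωₙ².
ωₙ² = 15, so ωₙ = √15 ≈ 3.873 rad/s.
2ζωₙ = 2, so ζ = 2/(2·√15) ≈ 0.2582.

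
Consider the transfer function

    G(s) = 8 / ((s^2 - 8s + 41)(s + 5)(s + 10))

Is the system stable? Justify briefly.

The poles can be read from the denominator factors: s = 4 + 5j, 4 - 5j, -5, -10.
Since the pole(s) at s = 4 + 5j, 4 - 5j lie in the right half-plane, the system is unstable.

unstable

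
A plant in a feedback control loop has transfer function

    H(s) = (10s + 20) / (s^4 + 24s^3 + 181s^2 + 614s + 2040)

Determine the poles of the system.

s = -1 ± 4j, -10, -12

The poles are the roots of the denominator s^4 + 24s^3 + 181s^2 + 614s + 2040 = 0.
Trying s = -10: the polynomial evaluates to 0, so (s + 10) is a factor.
Dividing out leaves s^3 + 14s^2 + 41s + 204 = 0.
This factors further as (s^2 + 2s + 17)(s + 12) = 0.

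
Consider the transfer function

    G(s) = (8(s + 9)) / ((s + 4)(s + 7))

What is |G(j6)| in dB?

Substitute s = j6: numerator = 72 + j48, denominator = -8 + j66.
|G(j6)| = |72 + j48| / |-8 + j66| = 86.533 / 66.483 ≈ 1.302.
In decibels: 20·log₁₀(1.302) ≈ 2.29 dB.

|G(j6)|_dB ≈ 2.29 dB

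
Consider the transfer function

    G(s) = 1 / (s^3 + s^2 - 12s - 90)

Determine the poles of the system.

The poles are the roots of the denominator s^3 + s^2 - 12s - 90 = 0.
Trying s = 5: the polynomial evaluates to 0, so (s - 5) is a factor.
Dividing out leaves s^2 + 6s + 18 = 0.
The quadratic formula then gives s = -3 ± 3j.

s = -3 ± 3j, 5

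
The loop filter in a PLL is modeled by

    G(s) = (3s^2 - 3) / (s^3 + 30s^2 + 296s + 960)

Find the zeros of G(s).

Set the numerator to zero: 3s^2 - 3 = 0, i.e. 3·(s^2 - 1) = 0.
Factoring: (s + 1)(s - 1) = 0.

s = -1, 1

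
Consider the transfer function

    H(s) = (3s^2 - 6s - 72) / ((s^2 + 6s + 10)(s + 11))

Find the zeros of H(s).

Set the numerator to zero: 3s^2 - 6s - 72 = 0, i.e. 3·(s^2 - 2s - 24) = 0.
Factoring: (s - 6)(s + 4) = 0.

s = 6, -4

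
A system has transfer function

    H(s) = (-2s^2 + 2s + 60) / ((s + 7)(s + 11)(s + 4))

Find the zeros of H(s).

s = -5, 6

Set the numerator to zero: -2s^2 + 2s + 60 = 0, i.e. -2·(s^2 - s - 30) = 0.
Factoring: (s + 5)(s - 6) = 0.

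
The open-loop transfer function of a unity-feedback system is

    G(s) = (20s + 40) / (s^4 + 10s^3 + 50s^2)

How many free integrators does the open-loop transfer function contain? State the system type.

Type 2

Factor s from the denominator: s^4 + 10s^3 + 50s^2 = s^2·(s^2 + 10s + 50).
There are 2 poles at the origin, so the system is Type 2.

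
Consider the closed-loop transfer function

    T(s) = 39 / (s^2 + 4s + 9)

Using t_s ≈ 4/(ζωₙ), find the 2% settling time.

t_s ≈ 2 s

Comparing s^2 + 4s + 9 to s^2 + 2ζωₙs + ωₙ²: ωₙ = 3 rad/s and ζ = 4/(2·3) ≈ 0.6667.
ζωₙ = 4/2 = 2, so t_s ≈ 4/(ζωₙ) = 4/2 = 2 s.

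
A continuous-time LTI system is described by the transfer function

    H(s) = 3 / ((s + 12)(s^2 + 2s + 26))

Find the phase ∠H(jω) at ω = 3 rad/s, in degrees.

∠H(j3) ≈ -33.48°

At s = j3: numerator = 3, denominator = 186 + j123.
∠H = ∠num − ∠den = 0° − (33.476°) = -33.48°.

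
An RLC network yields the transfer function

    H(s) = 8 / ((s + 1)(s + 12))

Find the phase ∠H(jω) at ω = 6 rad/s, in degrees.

At s = j6: numerator = 8, denominator = -24 + j78.
∠H = ∠num − ∠den = 0° − (107.10°) = -107.1°.

∠H(j6) ≈ -107.1°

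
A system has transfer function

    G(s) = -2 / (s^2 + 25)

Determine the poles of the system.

The poles are the roots of the denominator s^2 + 25 = 0.
Using the quadratic formula: s = (0 ± √(-100))/2 = 0 ± 5j.

s = 5j, -5j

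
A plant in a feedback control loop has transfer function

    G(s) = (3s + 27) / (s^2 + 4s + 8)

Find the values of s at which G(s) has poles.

The poles are the roots of the denominator s^2 + 4s + 8 = 0.
Using the quadratic formula: s = (-4 ± √(-16))/2 = -2 ± 2j.

s = -2 + 2j, -2 - 2j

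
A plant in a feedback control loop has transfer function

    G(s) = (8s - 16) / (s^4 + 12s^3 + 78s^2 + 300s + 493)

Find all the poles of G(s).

s = -4 ± j, -2 ± 5j

The poles are the roots of the denominator s^4 + 12s^3 + 78s^2 + 300s + 493 = 0.
No real roots exist; factor into two real quadratics: (s^2 + 8s + 17)(s^2 + 4s + 29) = 0.
Each quadratic gives a conjugate pair via the quadratic formula.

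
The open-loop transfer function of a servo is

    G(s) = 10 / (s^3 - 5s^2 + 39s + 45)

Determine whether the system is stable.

unstable

The denominator s^3 - 5s^2 + 39s + 45 factors as (s + 1)(s^2 - 6s + 45), giving poles at s = -1, 3 ± 6j.
Since the pole(s) at s = 3 + 6j, 3 - 6j lie in the right half-plane, the system is unstable.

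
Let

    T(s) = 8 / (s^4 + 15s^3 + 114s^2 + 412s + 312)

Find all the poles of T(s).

s = -4 + 6j, -4 - 6j, -1, -6

The poles are the roots of the denominator s^4 + 15s^3 + 114s^2 + 412s + 312 = 0.
Trying s = -1: the polynomial evaluates to 0, so (s + 1) is a factor.
Dividing out leaves s^3 + 14s^2 + 100s + 312 = 0.
This factors further as (s^2 + 8s + 52)(s + 6) = 0.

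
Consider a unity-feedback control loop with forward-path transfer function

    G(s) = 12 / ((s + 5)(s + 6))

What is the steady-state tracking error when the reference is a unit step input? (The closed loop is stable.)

e_ss = 0.7143

G(s) has no poles at the origin.
This is a Type 0 system. Kp = lim_{s→0} G(s) = 12/30 = 2/5.
e_ss = 1/(1 + Kp) = 1/(1 + 2/5) = 5/7 ≈ 0.7143.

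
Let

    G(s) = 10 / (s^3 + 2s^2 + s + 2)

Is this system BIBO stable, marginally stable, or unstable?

The denominator s^3 + 2s^2 + s + 2 factors as (s^2 + 1)(s + 2), giving poles at s = j, -j, -2.
Since the simple pole(s) at s = j, -j lie on the jω-axis with none in the right half-plane, the system is marginally stable.

marginally stable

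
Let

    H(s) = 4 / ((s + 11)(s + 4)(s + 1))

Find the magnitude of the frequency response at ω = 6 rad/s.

Substitute s = j6: numerator = 4, denominator = -532 + j138.
|H(j6)| = |4| / |-532 + j138| = 4 / 549.61 ≈ 0.007278.

|H(j6)| ≈ 0.007278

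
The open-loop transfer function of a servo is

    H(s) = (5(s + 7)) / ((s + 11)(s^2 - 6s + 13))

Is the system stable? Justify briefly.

unstable

The poles can be read from the denominator factors: s = -11, 3 + 2j, 3 - 2j.
Since the pole(s) at s = 3 + 2j, 3 - 2j lie in the right half-plane, the system is unstable.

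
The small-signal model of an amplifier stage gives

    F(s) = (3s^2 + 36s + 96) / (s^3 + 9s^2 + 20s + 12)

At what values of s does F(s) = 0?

s = -8, -4

Set the numerator to zero: 3s^2 + 36s + 96 = 0, i.e. 3·(s^2 + 12s + 32) = 0.
Factoring: (s + 8)(s + 4) = 0.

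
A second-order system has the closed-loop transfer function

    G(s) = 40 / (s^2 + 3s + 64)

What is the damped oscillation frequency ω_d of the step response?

ω_d ≈ 7.858 rad/s

Comparing s^2 + 3s + 64 to s^2 + 2ζωₙs + ωₙ²: ωₙ = 8 rad/s and ζ = 3/(2·8) = 0.1875.
ζωₙ = 3/2 = 1.5, so ω_d = ωₙ√(1−ζ²) = √(ωₙ² − (ζωₙ)²) = √(64 − 1.5²) = √61.75 ≈ 7.858 rad/s.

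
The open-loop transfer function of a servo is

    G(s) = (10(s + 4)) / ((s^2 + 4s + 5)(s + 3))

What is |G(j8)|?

|G(j8)| ≈ 0.1560

Substitute s = j8: numerator = 40 + j80, denominator = -433 - j376.
|G(j8)| = |40 + j80| / |-433 - j376| = 89.443 / 573.47 ≈ 0.1560.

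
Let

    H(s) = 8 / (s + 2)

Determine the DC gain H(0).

Set s = 0: H(0) = (8) / (2) = 4.

H(0) = 4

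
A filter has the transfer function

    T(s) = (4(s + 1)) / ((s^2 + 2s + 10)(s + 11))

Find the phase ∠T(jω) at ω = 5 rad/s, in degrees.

At s = j5: numerator = 4 + j20, denominator = -215 + j35.
∠T = ∠num − ∠den = 78.690° − (170.75°) = -92.06°.

∠T(j5) ≈ -92.06°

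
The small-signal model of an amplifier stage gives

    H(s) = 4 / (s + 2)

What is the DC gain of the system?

H(0) = 2

At s = 0 each factor (s + a) contributes a and each (s^2 + bs + c) contributes c.
H(0) = 4·1 / ((2)) = 4/2 = 2.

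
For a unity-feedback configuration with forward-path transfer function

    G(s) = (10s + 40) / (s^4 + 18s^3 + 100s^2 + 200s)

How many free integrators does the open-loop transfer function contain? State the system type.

Factor s from the denominator: s^4 + 18s^3 + 100s^2 + 200s = s·(s^3 + 18s^2 + 100s + 200).
There is 1 pole at the origin, so the system is Type 1.

Type 1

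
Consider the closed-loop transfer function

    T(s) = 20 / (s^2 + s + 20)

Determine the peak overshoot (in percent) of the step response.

%OS ≈ 70.2%

Comparing s^2 + s + 20 to s^2 + 2ζωₙs + ωₙ²: ωₙ = √20 ≈ 4.472 rad/s and ζ = 1/(2·√20) ≈ 0.1118.
%OS = 100·exp(−πζ/√(1−ζ²)) = 100·exp(−π·0.1118/√(1−0.1118²)) ≈ 70.2%.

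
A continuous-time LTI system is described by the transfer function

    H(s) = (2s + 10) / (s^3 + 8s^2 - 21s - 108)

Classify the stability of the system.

The denominator s^3 + 8s^2 - 21s - 108 factors as (s + 3)(s + 9)(s - 4), giving poles at s = -3, -9, 4.
Since the pole(s) at s = 4 lie in the right half-plane, the system is unstable.

unstable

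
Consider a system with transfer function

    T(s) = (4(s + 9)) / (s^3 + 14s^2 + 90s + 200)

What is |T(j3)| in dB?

|T(j3)|_dB ≈ -16.5 dB

Substitute s = j3: numerator = 36 + j12, denominator = 74 + j243.
|T(j3)| = |36 + j12| / |74 + j243| = 37.947 / 254.02 ≈ 0.1494.
In decibels: 20·log₁₀(0.1494) ≈ -16.5 dB.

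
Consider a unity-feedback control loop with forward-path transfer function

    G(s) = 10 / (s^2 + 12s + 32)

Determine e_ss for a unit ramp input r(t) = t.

G(s) has no poles at the origin.
This is a Type 0 system; Kv = lim_{s→0} s·G(s) = 0, so the steady-state error for a ramp input is infinite.

e_ss = ∞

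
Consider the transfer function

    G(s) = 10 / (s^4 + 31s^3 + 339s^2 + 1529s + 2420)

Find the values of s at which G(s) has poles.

s = -11, -5, -4, -11

The poles are the roots of the denominator s^4 + 31s^3 + 339s^2 + 1529s + 2420 = 0.
Trying s = -11: the polynomial evaluates to 0, so (s + 11) is a factor.
Dividing out leaves s^3 + 20s^2 + 119s + 220 = 0.
This factors further as (s + 5)(s + 4)(s + 11) = 0.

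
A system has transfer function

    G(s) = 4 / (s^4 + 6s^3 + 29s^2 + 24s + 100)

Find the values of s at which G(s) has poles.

The poles are the roots of the denominator s^4 + 6s^3 + 29s^2 + 24s + 100 = 0.
No real roots exist; factor into two real quadratics: (s^2 + 4)(s^2 + 6s + 25) = 0.
Each quadratic gives a conjugate pair via the quadratic formula.

s = ±2j, -3 ± 4j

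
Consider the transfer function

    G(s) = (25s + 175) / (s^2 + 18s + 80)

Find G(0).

G(0) = 35/16 ≈ 2.188

Set s = 0: G(0) = (175) / (80) = 35/16.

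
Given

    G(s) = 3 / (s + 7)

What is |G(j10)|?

Substitute s = j10: numerator = 3, denominator = 7 + j10.
|G(j10)| = |3| / |7 + j10| = 3 / 12.207 ≈ 0.2458.

|G(j10)| ≈ 0.2458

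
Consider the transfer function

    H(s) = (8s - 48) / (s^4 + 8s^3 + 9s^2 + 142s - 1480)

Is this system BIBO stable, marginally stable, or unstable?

unstable

The denominator s^4 + 8s^3 + 9s^2 + 142s - 1480 factors as (s^2 + 2s + 37)(s + 10)(s - 4), giving poles at s = -1 + 6j, -1 - 6j, -10, 4.
Since the pole(s) at s = 4 lie in the right half-plane, the system is unstable.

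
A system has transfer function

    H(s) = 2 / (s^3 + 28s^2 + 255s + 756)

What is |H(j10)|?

|H(j10)| ≈ 0.0007797

Substitute s = j10: numerator = 2, denominator = -2044 + j1550.
|H(j10)| = |2| / |-2044 + j1550| = 2 / 2565.2 ≈ 0.0007797.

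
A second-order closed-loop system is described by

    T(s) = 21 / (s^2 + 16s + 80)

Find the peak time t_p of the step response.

t_p ≈ 0.7854 s

Comparing s^2 + 16s + 80 to s^2 + 2ζωₙs + ωₙ²: ωₙ = √80 ≈ 8.944 rad/s and ζ = 16/(2·√80) ≈ 0.8944.
ζωₙ = 16/2 = 8, so ω_d = ωₙ√(1−ζ²) = √(ωₙ² − (ζωₙ)²) = √(80 − 8²) = √16 = 4 rad/s.
t_p = π/ω_d = π/4 ≈ 0.7854 s.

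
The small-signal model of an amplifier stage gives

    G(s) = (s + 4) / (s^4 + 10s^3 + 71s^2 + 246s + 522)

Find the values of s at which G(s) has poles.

s = -2 + 5j, -2 - 5j, -3 + 3j, -3 - 3j

The poles are the roots of the denominator s^4 + 10s^3 + 71s^2 + 246s + 522 = 0.
No real roots exist; factor into two real quadratics: (s^2 + 4s + 29)(s^2 + 6s + 18) = 0.
Each quadratic gives a conjugate pair via the quadratic formula.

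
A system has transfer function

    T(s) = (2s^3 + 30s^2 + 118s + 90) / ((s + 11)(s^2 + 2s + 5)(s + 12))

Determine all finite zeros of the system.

Set the numerator to zero: 2s^3 + 30s^2 + 118s + 90 = 0, i.e. 2·(s^3 + 15s^2 + 59s + 45) = 0.
Factoring: (s + 9)(s + 5)(s + 1) = 0.

s = -9, -5, -1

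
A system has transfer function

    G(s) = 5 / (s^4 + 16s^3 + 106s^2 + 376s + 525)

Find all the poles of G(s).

s = -3, -3 + 4j, -3 - 4j, -7

The poles are the roots of the denominator s^4 + 16s^3 + 106s^2 + 376s + 525 = 0.
Trying s = -3: the polynomial evaluates to 0, so (s + 3) is a factor.
Dividing out leaves s^3 + 13s^2 + 67s + 175 = 0.
This factors further as (s^2 + 6s + 25)(s + 7) = 0.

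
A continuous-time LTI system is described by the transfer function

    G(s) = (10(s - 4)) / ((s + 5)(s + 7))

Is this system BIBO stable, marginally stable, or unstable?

stable

The poles can be read from the denominator factors: s = -5, -7.
Since all poles lie strictly in the left half-plane, the system is stable.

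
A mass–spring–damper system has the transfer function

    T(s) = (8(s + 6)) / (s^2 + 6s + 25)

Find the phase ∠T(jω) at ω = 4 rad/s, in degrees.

∠T(j4) ≈ -35.75°

At s = j4: numerator = 48 + j32, denominator = 9 + j24.
∠T = ∠num − ∠den = 33.690° − (69.444°) = -35.75°.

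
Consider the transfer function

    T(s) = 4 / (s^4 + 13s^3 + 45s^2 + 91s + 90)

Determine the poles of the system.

s = -1 ± 2j, -9, -2

The poles are the roots of the denominator s^4 + 13s^3 + 45s^2 + 91s + 90 = 0.
Trying s = -9: the polynomial evaluates to 0, so (s + 9) is a factor.
Dividing out leaves s^3 + 4s^2 + 9s + 10 = 0.
This factors further as (s^2 + 2s + 5)(s + 2) = 0.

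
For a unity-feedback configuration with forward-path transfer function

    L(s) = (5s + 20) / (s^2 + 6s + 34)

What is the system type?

The denominator has no factor of s at the origin — no free integrator — so this is a Type 0 system.

Type 0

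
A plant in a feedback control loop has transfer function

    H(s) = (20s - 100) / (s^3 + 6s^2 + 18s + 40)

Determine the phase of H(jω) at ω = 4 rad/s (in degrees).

∠H(j4) ≈ -30.53°

At s = j4: numerator = -100 + j80, denominator = -56 + j8.
∠H = ∠num − ∠den = 141.34° − (171.87°) = -30.53°.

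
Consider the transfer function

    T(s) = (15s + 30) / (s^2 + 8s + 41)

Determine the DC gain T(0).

Set s = 0: T(0) = (30) / (41) = 30/41.

T(0) = 30/41 ≈ 0.7317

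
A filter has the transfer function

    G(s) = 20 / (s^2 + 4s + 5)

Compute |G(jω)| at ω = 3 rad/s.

Substitute s = j3: numerator = 20, denominator = -4 + j12.
|G(j3)| = |20| / |-4 + j12| = 20 / 12.649 ≈ 1.581.

|G(j3)| ≈ 1.581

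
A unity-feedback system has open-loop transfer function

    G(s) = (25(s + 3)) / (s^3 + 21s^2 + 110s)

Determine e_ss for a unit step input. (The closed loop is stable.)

G(s) has one pole at the origin.
This is a Type 1 system; for a step input the steady-state error is zero.

e_ss = 0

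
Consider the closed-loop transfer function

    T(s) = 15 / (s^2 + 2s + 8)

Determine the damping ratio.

Compare the denominator to the standard form s^2 + 2ζωₙs + ωₙ².
ωₙ² = 8, so ωₙ = √8 ≈ 2.828 rad/s.
2ζωₙ = 2, so ζ = 2/(2·√8) ≈ 0.3536.
With ζ = 0.3536 the response is underdamped.

ζ ≈ 0.3536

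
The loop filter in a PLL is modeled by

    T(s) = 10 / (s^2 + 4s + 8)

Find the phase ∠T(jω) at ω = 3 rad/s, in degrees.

∠T(j3) ≈ -94.76°

At s = j3: numerator = 10, denominator = -1 + j12.
∠T = ∠num − ∠den = 0° − (94.764°) = -94.76°.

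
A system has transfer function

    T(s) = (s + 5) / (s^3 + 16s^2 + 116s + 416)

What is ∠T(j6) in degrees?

∠T(j6) ≈ -58.24°

At s = j6: numerator = 5 + j6, denominator = -160 + j480.
∠T = ∠num − ∠den = 50.194° − (108.43°) = -58.24°.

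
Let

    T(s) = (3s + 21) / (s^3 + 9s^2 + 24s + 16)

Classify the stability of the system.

stable

The denominator s^3 + 9s^2 + 24s + 16 factors as (s + 4)^2(s + 1), giving poles at s = -4, -4, -1.
Since all poles lie strictly in the left half-plane, the system is stable.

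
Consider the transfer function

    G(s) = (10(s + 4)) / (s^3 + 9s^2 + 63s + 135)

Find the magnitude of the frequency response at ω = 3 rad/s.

Substitute s = j3: numerator = 40 + j30, denominator = 54 + j162.
|G(j3)| = |40 + j30| / |54 + j162| = 50 / 170.76 ≈ 0.2928.

|G(j3)| ≈ 0.2928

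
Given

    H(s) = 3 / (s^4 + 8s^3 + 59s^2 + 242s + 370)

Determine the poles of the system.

The poles are the roots of the denominator s^4 + 8s^3 + 59s^2 + 242s + 370 = 0.
No real roots exist; factor into two real quadratics: (s^2 + 6s + 10)(s^2 + 2s + 37) = 0.
Each quadratic gives a conjugate pair via the quadratic formula.

s = -3 + j, -3 - j, -1 + 6j, -1 - 6j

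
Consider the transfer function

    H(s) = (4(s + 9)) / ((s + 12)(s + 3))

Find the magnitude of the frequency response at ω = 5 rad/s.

Substitute s = j5: numerator = 36 + j20, denominator = 11 + j75.
|H(j5)| = |36 + j20| / |11 + j75| = 41.183 / 75.802 ≈ 0.5433.

|H(j5)| ≈ 0.5433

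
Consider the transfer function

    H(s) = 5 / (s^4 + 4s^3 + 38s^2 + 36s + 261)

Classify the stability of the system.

marginally stable

The denominator s^4 + 4s^3 + 38s^2 + 36s + 261 factors as (s^2 + 9)(s^2 + 4s + 29), giving poles at s = ±3j, -2 ± 5j.
Since the simple pole(s) at s = ±3j lie on the jω-axis with none in the right half-plane, the system is marginally stable.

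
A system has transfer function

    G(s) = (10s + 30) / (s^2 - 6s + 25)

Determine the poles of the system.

The poles are the roots of the denominator s^2 - 6s + 25 = 0.
Using the quadratic formula: s = (6 ± √(-64))/2 = 3 ± 4j.

s = 3 + 4j, 3 - 4j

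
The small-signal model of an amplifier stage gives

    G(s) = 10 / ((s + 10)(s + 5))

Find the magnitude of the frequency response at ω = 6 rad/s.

|G(j6)| ≈ 0.1098

Substitute s = j6: numerator = 10, denominator = 14 + j90.
|G(j6)| = |10| / |14 + j90| = 10 / 91.082 ≈ 0.1098.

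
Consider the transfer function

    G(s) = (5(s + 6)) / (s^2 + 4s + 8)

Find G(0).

At s = 0 each factor (s + a) contributes a and each (s^2 + bs + c) contributes c.
G(0) = 5·(6) / ((8)) = 30/8 = 15/4.

G(0) = 15/4 ≈ 3.750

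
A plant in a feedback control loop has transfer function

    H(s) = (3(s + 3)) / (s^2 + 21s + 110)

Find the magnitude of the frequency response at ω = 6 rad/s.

Substitute s = j6: numerator = 9 + j18, denominator = 74 + j126.
|H(j6)| = |9 + j18| / |74 + j126| = 20.125 / 146.12 ≈ 0.1377.

|H(j6)| ≈ 0.1377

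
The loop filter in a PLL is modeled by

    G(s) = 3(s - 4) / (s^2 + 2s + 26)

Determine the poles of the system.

s = -1 + 5j, -1 - 5j

The poles are the roots of the denominator s^2 + 2s + 26 = 0.
Using the quadratic formula: s = (-2 ± √(-100))/2 = -1 ± 5j.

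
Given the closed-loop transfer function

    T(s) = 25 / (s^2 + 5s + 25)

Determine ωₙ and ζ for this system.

Compare the denominator to the standard form s^2 + 2ζωₙs + ωₙ².
ωₙ² = 25, so ωₙ = 5 rad/s.
2ζωₙ = 5, so ζ = 5/(2·5) = 0.5.

ωₙ = 5 rad/s, ζ = 0.5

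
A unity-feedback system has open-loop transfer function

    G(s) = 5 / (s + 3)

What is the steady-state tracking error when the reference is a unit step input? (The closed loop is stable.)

e_ss = 0.3750

G(s) has no poles at the origin.
This is a Type 0 system. Kp = lim_{s→0} G(s) = 5/3.
e_ss = 1/(1 + Kp) = 1/(1 + 5/3) = 3/8 ≈ 0.3750.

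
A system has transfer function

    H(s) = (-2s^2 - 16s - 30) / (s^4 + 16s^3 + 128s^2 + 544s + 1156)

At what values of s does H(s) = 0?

s = -3, -5

Set the numerator to zero: -2s^2 - 16s - 30 = 0, i.e. -2·(s^2 + 8s + 15) = 0.
Factoring: (s + 3)(s + 5) = 0.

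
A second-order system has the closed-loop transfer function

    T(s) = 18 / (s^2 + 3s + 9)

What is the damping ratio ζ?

ζ = 0.5

Compare the denominator to the standard form s^2 + 2ζωₙs + ωₙ².
ωₙ² = 9, so ωₙ = 3 rad/s.
2ζωₙ = 3, so ζ = 3/(2·3) = 0.5.
With ζ = 0.5 the response is underdamped.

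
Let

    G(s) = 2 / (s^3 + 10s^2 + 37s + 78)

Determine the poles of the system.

s = -2 ± 3j, -6

The poles are the roots of the denominator s^3 + 10s^2 + 37s + 78 = 0.
Trying s = -6: the polynomial evaluates to 0, so (s + 6) is a factor.
Dividing out leaves s^2 + 4s + 13 = 0.
The quadratic formula then gives s = -2 ± 3j.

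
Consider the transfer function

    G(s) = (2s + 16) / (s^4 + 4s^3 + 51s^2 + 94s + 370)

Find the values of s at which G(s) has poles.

s = -1 + 3j, -1 - 3j, -1 + 6j, -1 - 6j

The poles are the roots of the denominator s^4 + 4s^3 + 51s^2 + 94s + 370 = 0.
No real roots exist; factor into two real quadratics: (s^2 + 2s + 10)(s^2 + 2s + 37) = 0.
Each quadratic gives a conjugate pair via the quadratic formula.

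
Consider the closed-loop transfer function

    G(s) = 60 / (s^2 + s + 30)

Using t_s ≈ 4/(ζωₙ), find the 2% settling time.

Comparing s^2 + s + 30 to s^2 + 2ζωₙs + ωₙ²: ωₙ = √30 ≈ 5.477 rad/s and ζ = 1/(2·√30) ≈ 0.09129.
ζωₙ = 1/2 = 0.5, so t_s ≈ 4/(ζωₙ) = 4/0.5 = 8 s.

t_s ≈ 8 s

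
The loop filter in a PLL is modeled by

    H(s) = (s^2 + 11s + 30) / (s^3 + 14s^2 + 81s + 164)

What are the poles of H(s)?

s = -5 + 4j, -5 - 4j, -4

The poles are the roots of the denominator s^3 + 14s^2 + 81s + 164 = 0.
Trying s = -4: the polynomial evaluates to 0, so (s + 4) is a factor.
Dividing out leaves s^2 + 10s + 41 = 0.
The quadratic formula then gives s = -5 ± 4j.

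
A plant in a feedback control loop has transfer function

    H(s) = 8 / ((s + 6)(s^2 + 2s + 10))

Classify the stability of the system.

stable

The poles can be read from the denominator factors: s = -6, -1 + 3j, -1 - 3j.
Since all poles lie strictly in the left half-plane, the system is stable.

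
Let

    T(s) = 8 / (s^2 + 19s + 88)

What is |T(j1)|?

Substitute s = j1: numerator = 8, denominator = 87 + j19.
|T(j1)| = |8| / |87 + j19| = 8 / 89.051 ≈ 0.08984.

|T(j1)| ≈ 0.08984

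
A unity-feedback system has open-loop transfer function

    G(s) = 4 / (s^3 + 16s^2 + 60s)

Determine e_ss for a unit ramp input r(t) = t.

e_ss = 15

G(s) has one pole at the origin.
This is a Type 1 system. Kv = lim_{s→0} s·G(s) = 4/60 = 1/15.
e_ss = 1/Kv = 1/(1/15) = 15.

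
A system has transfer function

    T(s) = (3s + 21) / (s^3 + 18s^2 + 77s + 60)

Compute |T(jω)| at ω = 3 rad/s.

|T(j3)| ≈ 0.1002

Substitute s = j3: numerator = 21 + j9, denominator = -102 + j204.
|T(j3)| = |21 + j9| / |-102 + j204| = 22.847 / 228.08 ≈ 0.1002.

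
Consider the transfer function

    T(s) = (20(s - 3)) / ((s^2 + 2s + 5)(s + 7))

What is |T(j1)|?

|T(j1)| = 2

Substitute s = j1: numerator = -60 + j20, denominator = 26 + j18.
|T(j1)| = |-60 + j20| / |26 + j18| = 63.246 / 31.623 = 2.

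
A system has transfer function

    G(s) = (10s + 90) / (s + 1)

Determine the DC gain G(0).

G(0) = 90

Set s = 0: G(0) = (90) / (1) = 90.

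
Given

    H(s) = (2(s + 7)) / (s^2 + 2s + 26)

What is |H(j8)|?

Substitute s = j8: numerator = 14 + j16, denominator = -38 + j16.
|H(j8)| = |14 + j16| / |-38 + j16| = 21.260 / 41.231 ≈ 0.5156.

|H(j8)| ≈ 0.5156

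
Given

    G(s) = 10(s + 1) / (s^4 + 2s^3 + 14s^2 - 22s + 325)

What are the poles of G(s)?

s = 2 + 3j, 2 - 3j, -3 + 4j, -3 - 4j

The poles are the roots of the denominator s^4 + 2s^3 + 14s^2 - 22s + 325 = 0.
No real roots exist; factor into two real quadratics: (s^2 - 4s + 13)(s^2 + 6s + 25) = 0.
Each quadratic gives a conjugate pair via the quadratic formula.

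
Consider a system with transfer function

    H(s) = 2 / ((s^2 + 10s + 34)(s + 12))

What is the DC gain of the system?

H(0) = 1/204 ≈ 0.004902

At s = 0 each factor (s + a) contributes a and each (s^2 + bs + c) contributes c.
H(0) = 2·1 / ((34) · (12)) = 2/408 = 1/204.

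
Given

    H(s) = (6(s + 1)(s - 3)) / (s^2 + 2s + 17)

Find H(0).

Set s = 0: H(0) = (-18) / (17) = -18/17.

H(0) = -18/17 ≈ -1.059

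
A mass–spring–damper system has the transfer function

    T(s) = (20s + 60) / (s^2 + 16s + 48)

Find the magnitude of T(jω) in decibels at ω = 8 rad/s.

|T(j8)|_dB ≈ 2.44 dB

Substitute s = j8: numerator = 60 + j160, denominator = -16 + j128.
|T(j8)| = |60 + j160| / |-16 + j128| = 170.88 / 129.00 ≈ 1.325.
In decibels: 20·log₁₀(1.325) ≈ 2.44 dB.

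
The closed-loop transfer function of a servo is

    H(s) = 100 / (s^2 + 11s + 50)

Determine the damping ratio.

ζ ≈ 0.7778

Compare the denominator to the standard form s^2 + 2ζωₙs + ωₙ².
ωₙ² = 50, so ωₙ = √50 ≈ 7.071 rad/s.
2ζωₙ = 11, so ζ = 11/(2·√50) ≈ 0.7778.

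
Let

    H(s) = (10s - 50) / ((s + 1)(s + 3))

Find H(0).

H(0) = -50/3 ≈ -16.67

Set s = 0: H(0) = (-50) / (3) = -50/3.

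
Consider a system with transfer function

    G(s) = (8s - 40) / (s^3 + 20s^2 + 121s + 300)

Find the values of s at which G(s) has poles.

The poles are the roots of the denominator s^3 + 20s^2 + 121s + 300 = 0.
Trying s = -12: the polynomial evaluates to 0, so (s + 12) is a factor.
Dividing out leaves s^2 + 8s + 25 = 0.
The quadratic formula then gives s = -4 ± 3j.

s = -4 + 3j, -4 - 3j, -12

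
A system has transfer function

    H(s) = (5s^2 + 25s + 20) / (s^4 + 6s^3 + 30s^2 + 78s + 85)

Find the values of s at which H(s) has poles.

The poles are the roots of the denominator s^4 + 6s^3 + 30s^2 + 78s + 85 = 0.
No real roots exist; factor into two real quadratics: (s^2 + 2s + 17)(s^2 + 4s + 5) = 0.
Each quadratic gives a conjugate pair via the quadratic formula.

s = -1 ± 4j, -2 ± j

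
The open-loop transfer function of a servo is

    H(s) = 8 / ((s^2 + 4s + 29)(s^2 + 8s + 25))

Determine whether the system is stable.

stable

The poles can be read from the denominator factors: s = -2 ± 5j, -4 ± 3j.
Since all poles lie strictly in the left half-plane, the system is stable.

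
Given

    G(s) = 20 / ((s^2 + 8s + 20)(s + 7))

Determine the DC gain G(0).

Set s = 0: G(0) = (20) / (140) = 1/7.

G(0) = 1/7 ≈ 0.1429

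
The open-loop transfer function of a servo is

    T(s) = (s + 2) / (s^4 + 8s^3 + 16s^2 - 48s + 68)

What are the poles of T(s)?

s = 1 ± j, -5 ± 3j

The poles are the roots of the denominator s^4 + 8s^3 + 16s^2 - 48s + 68 = 0.
No real roots exist; factor into two real quadratics: (s^2 - 2s + 2)(s^2 + 10s + 34) = 0.
Each quadratic gives a conjugate pair via the quadratic formula.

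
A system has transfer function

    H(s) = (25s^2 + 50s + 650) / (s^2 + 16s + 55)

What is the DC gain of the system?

H(0) = 130/11 ≈ 11.82

Set s = 0: H(0) = (650) / (55) = 130/11.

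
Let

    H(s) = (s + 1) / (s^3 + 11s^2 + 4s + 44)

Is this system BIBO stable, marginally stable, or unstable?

marginally stable

The denominator s^3 + 11s^2 + 4s + 44 factors as (s^2 + 4)(s + 11), giving poles at s = ±2j, -11.
Since the simple pole(s) at s = 2j, -2j lie on the jω-axis with none in the right half-plane, the system is marginally stable.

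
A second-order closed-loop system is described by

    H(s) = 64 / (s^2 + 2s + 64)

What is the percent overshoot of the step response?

Comparing s^2 + 2s + 64 to s^2 + 2ζωₙs + ωₙ²: ωₙ = 8 rad/s and ζ = 2/(2·8) = 0.125.
%OS = 100·exp(−πζ/√(1−ζ²)) = 100·exp(−π·0.125/√(1−0.125²)) ≈ 67.3%.

%OS ≈ 67.3%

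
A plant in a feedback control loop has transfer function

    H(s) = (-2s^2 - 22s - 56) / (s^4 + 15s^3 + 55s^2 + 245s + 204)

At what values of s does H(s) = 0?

Set the numerator to zero: -2s^2 - 22s - 56 = 0, i.e. -2·(s^2 + 11s + 28) = 0.
Factoring: (s + 7)(s + 4) = 0.

s = -7, -4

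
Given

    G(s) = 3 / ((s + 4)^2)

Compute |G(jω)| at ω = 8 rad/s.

Substitute s = j8: numerator = 3, denominator = -48 + j64.
|G(j8)| = |3| / |-48 + j64| = 3 / 80 = 0.03750.

|G(j8)| = 0.03750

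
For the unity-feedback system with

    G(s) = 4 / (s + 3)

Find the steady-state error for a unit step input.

e_ss = 0.4286

G(s) has no poles at the origin.
This is a Type 0 system. Kp = lim_{s→0} G(s) = 4/3.
e_ss = 1/(1 + Kp) = 1/(1 + 4/3) = 3/7 ≈ 0.4286.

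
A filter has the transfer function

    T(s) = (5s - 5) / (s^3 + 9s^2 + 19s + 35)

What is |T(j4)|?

|T(j4)| ≈ 0.1880

Substitute s = j4: numerator = -5 + j20, denominator = -109 + j12.
|T(j4)| = |-5 + j20| / |-109 + j12| = 20.616 / 109.66 ≈ 0.1880.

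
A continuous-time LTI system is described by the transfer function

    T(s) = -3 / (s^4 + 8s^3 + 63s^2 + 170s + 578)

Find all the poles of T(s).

s = -3 ± 5j, -1 ± 4j

The poles are the roots of the denominator s^4 + 8s^3 + 63s^2 + 170s + 578 = 0.
No real roots exist; factor into two real quadratics: (s^2 + 6s + 34)(s^2 + 2s + 17) = 0.
Each quadratic gives a conjugate pair via the quadratic formula.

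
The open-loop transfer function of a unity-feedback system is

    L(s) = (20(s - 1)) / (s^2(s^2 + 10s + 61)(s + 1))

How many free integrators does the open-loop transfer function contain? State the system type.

The denominator has 2 factors of s at the origin (free integrators), so this is a Type 2 system.

Type 2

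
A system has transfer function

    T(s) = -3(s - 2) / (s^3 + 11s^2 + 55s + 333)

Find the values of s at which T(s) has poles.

The poles are the roots of the denominator s^3 + 11s^2 + 55s + 333 = 0.
Trying s = -9: the polynomial evaluates to 0, so (s + 9) is a factor.
Dividing out leaves s^2 + 2s + 37 = 0.
The quadratic formula then gives s = -1 ± 6j.

s = -1 ± 6j, -9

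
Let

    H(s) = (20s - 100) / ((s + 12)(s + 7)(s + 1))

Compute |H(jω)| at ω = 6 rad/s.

|H(j6)| ≈ 0.2076

Substitute s = j6: numerator = -100 + j120, denominator = -636 + j402.
|H(j6)| = |-100 + j120| / |-636 + j402| = 156.20 / 752.40 ≈ 0.2076.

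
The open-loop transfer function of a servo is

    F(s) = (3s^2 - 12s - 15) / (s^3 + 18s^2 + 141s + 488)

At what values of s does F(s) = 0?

s = -1, 5

Set the numerator to zero: 3s^2 - 12s - 15 = 0, i.e. 3·(s^2 - 4s - 5) = 0.
Factoring: (s + 1)(s - 5) = 0.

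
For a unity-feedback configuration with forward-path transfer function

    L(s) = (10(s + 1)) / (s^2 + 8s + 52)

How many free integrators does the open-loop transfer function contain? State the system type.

Type 0

The denominator has no factor of s at the origin — no free integrator — so this is a Type 0 system.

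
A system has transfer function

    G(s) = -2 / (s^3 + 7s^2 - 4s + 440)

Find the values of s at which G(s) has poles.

s = 2 + 6j, 2 - 6j, -11

The poles are the roots of the denominator s^3 + 7s^2 - 4s + 440 = 0.
Trying s = -11: the polynomial evaluates to 0, so (s + 11) is a factor.
Dividing out leaves s^2 - 4s + 40 = 0.
The quadratic formula then gives s = 2 ± 6j.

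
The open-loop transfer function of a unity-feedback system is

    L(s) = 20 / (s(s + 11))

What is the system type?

The denominator has 1 factor of s at the origin (free integrator), so this is a Type 1 system.

Type 1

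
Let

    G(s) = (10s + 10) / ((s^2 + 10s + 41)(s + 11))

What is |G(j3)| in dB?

Substitute s = j3: numerator = 10 + j30, denominator = 262 + j426.
|G(j3)| = |10 + j30| / |262 + j426| = 31.623 / 500.12 ≈ 0.06323.
In decibels: 20·log₁₀(0.06323) ≈ -24.0 dB.

|G(j3)|_dB ≈ -24.0 dB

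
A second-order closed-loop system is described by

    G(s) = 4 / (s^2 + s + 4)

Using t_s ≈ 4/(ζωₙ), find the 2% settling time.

Comparing s^2 + s + 4 to s^2 + 2ζωₙs + ωₙ²: ωₙ = 2 rad/s and ζ = 1/(2·2) = 0.25.
ζωₙ = 1/2 = 0.5, so t_s ≈ 4/(ζωₙ) = 4/0.5 = 8 s.

t_s ≈ 8 s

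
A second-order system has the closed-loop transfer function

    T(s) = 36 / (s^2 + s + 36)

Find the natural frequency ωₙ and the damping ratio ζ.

Compare the denominator to the standard form s^2 + 2ζωₙs + ωₙ².
ωₙ² = 36, so ωₙ = 6 rad/s.
2ζωₙ = 1, so ζ = 1/(2·6) ≈ 0.08333.

ωₙ = 6 rad/s, ζ ≈ 0.08333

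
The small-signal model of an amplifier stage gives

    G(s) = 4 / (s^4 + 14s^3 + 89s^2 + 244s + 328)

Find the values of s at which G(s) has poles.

s = -2 + 2j, -2 - 2j, -5 + 4j, -5 - 4j

The poles are the roots of the denominator s^4 + 14s^3 + 89s^2 + 244s + 328 = 0.
No real roots exist; factor into two real quadratics: (s^2 + 4s + 8)(s^2 + 10s + 41) = 0.
Each quadratic gives a conjugate pair via the quadratic formula.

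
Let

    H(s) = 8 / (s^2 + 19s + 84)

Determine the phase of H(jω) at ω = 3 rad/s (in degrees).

At s = j3: numerator = 8, denominator = 75 + j57.
∠H = ∠num − ∠den = 0° − (37.235°) = -37.23°.

∠H(j3) ≈ -37.23°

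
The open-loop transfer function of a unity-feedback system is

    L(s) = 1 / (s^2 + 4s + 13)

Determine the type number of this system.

Type 0

The denominator has no factor of s at the origin — no free integrator — so this is a Type 0 system.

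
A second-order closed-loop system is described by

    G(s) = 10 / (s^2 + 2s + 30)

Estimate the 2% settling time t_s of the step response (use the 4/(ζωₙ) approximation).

Comparing s^2 + 2s + 30 to s^2 + 2ζωₙs + ωₙ²: ωₙ = √30 ≈ 5.477 rad/s and ζ = 2/(2·√30) ≈ 0.1826.
ζωₙ = 2/2 = 1, so t_s ≈ 4/(ζωₙ) = 4/1 = 4 s.

t_s ≈ 4 s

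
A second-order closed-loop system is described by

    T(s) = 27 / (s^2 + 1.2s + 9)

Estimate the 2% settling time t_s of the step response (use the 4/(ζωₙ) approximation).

Comparing s^2 + 1.2s + 9 to s^2 + 2ζωₙs + ωₙ²: ωₙ = 3 rad/s and ζ = 1.2/(2·3) = 0.2.
ζωₙ = 1.2/2 = 0.6, so t_s ≈ 4/(ζωₙ) = 4/0.6 ≈ 6.667 s.

t_s ≈ 6.667 s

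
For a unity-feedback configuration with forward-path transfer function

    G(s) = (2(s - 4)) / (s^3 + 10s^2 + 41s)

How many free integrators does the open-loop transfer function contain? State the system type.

The denominator has 1 factor of s at the origin (free integrator), so this is a Type 1 system.

Type 1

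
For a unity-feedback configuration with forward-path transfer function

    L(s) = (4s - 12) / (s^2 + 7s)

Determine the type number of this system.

Factor s from the denominator: s^2 + 7s = s·(s + 7).
There is 1 pole at the origin, so the system is Type 1.

Type 1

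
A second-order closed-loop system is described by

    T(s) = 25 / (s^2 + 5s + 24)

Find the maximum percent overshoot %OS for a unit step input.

%OS ≈ 15.5%

Comparing s^2 + 5s + 24 to s^2 + 2ζωₙs + ωₙ²: ωₙ = √24 ≈ 4.899 rad/s and ζ = 5/(2·√24) ≈ 0.5103.
%OS = 100·exp(−πζ/√(1−ζ²)) = 100·exp(−π·0.5103/√(1−0.5103²)) ≈ 15.5%.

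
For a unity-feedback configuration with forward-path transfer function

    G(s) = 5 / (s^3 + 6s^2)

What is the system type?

Type 2

Factor s from the denominator: s^3 + 6s^2 = s^2·(s + 6).
There are 2 poles at the origin, so the system is Type 2.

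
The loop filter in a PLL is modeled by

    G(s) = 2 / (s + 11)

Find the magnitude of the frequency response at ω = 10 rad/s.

Substitute s = j10: numerator = 2, denominator = 11 + j10.
|G(j10)| = |2| / |11 + j10| = 2 / 14.866 ≈ 0.1345.

|G(j10)| ≈ 0.1345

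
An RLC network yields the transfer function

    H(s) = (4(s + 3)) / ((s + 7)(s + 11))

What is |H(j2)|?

Substitute s = j2: numerator = 12 + j8, denominator = 73 + j36.
|H(j2)| = |12 + j8| / |73 + j36| = 14.422 / 81.394 ≈ 0.1772.

|H(j2)| ≈ 0.1772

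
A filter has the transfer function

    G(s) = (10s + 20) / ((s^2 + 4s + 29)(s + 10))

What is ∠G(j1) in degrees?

At s = j1: numerator = 20 + j10, denominator = 276 + j68.
∠G = ∠num − ∠den = 26.565° − (13.841°) = 12.72°.

∠G(j1) ≈ 12.72°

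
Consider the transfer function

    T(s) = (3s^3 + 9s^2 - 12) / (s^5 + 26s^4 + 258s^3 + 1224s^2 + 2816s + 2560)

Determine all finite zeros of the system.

s = -2, 1, -2

Set the numerator to zero: 3s^3 + 9s^2 - 12 = 0, i.e. 3·(s^3 + 3s^2 - 4) = 0.
Factoring: (s + 2)^2(s - 1) = 0.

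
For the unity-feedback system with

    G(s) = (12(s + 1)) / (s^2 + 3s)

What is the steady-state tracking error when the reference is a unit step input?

e_ss = 0

G(s) has one pole at the origin.
This is a Type 1 system; for a step input the steady-state error is zero.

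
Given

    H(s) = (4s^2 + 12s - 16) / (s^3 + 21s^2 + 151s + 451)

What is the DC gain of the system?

H(0) = -16/451 ≈ -0.03548

Set s = 0: H(0) = (-16) / (451) = -16/451.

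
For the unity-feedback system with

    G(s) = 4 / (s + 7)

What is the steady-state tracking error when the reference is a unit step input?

e_ss = 0.6364

G(s) has no poles at the origin.
This is a Type 0 system. Kp = lim_{s→0} G(s) = 4/7.
e_ss = 1/(1 + Kp) = 1/(1 + 4/7) = 7/11 ≈ 0.6364.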